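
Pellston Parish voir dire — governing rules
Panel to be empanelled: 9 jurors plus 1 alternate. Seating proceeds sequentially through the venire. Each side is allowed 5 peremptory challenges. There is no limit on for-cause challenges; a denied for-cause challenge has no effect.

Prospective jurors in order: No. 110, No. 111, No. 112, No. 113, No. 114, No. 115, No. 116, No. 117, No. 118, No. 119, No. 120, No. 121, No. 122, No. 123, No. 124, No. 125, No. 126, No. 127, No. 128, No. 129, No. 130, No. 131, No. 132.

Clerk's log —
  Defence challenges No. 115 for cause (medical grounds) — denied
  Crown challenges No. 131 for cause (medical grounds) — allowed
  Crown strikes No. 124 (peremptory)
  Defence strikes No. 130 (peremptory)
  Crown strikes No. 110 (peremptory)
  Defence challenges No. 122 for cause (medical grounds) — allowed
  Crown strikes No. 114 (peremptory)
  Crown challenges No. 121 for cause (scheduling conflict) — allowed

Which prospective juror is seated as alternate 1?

Removed: #110, #114, #121, #122, #124, #130, #131. (#115 stays — for-cause denied.)
Filling seats in venire order through position 10: #111, #112, #113, #115, #116, #117, #118, #119, #120, #123.
So alternate 1 is #123.

123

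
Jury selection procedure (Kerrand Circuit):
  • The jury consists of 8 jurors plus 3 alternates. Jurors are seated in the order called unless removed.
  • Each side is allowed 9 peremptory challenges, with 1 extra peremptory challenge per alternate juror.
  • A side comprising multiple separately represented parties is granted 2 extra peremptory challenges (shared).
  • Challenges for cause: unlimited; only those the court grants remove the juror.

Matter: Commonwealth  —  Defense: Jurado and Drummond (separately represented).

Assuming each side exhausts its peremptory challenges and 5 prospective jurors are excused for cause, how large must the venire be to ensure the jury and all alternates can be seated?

Seats to fill: 8 + 3 alternates = 11.
Peremptories — Commonwealth: 9 + 1×3 = 12; Defense: 9 + 1×3 + 2 = 14; total 26.
For-cause removals: 5.
Minimum venire: 11 + 26 + 5 = 42.

42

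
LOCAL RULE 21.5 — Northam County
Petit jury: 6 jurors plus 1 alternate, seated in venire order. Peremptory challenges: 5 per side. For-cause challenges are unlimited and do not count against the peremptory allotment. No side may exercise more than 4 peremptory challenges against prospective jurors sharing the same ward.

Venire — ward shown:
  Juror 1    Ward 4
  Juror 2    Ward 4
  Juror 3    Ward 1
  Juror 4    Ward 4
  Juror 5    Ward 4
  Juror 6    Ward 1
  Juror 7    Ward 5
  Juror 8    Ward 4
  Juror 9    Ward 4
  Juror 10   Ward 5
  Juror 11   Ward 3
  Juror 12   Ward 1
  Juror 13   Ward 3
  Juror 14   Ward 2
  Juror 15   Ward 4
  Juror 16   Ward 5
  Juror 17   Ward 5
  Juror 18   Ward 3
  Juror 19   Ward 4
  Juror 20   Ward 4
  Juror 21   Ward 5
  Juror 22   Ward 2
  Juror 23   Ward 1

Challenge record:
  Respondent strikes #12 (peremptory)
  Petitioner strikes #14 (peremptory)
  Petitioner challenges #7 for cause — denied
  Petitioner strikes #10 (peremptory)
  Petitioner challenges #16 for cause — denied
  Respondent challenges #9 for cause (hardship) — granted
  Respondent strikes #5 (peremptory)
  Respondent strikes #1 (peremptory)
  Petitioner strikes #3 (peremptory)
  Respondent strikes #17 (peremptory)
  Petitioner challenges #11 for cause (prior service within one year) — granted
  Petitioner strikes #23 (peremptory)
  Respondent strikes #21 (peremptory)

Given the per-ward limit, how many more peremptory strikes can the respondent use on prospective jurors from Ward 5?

0

Respondent peremptories so far: #12, #5, #1, #17, #21 — 5 of 5 used, 0 left overall.
Against Ward 5: #17, #21 — 2 used; per-ward cap 4 leaves 2.
Binding limit: min(0, 2) = 0.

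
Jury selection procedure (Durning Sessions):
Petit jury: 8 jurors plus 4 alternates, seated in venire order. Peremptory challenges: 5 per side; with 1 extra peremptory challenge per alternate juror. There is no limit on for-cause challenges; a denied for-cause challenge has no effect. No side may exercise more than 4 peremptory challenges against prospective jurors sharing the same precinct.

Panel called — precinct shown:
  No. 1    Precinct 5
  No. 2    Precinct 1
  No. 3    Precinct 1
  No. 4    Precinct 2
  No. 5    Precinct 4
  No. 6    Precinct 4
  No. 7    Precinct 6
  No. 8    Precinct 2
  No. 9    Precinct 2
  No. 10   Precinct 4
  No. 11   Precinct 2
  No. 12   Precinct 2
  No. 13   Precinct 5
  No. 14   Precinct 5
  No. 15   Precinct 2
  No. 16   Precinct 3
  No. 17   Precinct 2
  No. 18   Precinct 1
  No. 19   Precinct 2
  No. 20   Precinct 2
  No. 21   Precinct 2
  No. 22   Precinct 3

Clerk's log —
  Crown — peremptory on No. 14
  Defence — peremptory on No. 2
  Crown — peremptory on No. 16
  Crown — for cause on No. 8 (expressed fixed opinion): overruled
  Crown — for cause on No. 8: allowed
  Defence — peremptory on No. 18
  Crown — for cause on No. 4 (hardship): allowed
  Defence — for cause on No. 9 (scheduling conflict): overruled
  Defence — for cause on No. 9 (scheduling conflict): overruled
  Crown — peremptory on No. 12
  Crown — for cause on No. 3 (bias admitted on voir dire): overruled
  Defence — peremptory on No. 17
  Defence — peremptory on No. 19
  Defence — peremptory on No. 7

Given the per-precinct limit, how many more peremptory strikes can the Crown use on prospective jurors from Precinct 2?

3

Crown peremptories so far: #14, #16, #12 — 3 of 9 used, 6 left overall.
Against Precinct 2: #12 — 1 used; per-precinct cap 4 leaves 3.
Binding limit: min(6, 3) = 3.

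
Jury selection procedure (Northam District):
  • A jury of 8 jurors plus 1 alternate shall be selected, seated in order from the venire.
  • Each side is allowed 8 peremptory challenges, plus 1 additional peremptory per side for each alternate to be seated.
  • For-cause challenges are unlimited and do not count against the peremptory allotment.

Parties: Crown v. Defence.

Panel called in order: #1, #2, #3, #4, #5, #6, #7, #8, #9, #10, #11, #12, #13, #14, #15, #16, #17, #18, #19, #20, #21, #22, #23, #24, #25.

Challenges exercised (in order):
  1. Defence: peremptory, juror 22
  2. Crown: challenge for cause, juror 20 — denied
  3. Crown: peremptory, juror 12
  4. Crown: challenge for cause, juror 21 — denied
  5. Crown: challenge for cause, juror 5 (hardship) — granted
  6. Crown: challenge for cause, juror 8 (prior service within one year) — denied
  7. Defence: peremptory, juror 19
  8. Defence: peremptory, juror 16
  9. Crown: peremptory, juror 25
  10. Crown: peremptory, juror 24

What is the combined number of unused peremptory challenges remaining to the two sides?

12

Crown allotment: 8 base + 1 × 1 alternate = 9. Defence allotment: 8 base + 1 × 1 alternate = 9.
Crown peremptories used: #12, #25, #24 — 3 (for-cause on #20, #21, #5, #8 don't count).
Defence peremptories used: #22, #19, #16 — 3.
Remaining: (9 − 3) + (9 − 3) = 12.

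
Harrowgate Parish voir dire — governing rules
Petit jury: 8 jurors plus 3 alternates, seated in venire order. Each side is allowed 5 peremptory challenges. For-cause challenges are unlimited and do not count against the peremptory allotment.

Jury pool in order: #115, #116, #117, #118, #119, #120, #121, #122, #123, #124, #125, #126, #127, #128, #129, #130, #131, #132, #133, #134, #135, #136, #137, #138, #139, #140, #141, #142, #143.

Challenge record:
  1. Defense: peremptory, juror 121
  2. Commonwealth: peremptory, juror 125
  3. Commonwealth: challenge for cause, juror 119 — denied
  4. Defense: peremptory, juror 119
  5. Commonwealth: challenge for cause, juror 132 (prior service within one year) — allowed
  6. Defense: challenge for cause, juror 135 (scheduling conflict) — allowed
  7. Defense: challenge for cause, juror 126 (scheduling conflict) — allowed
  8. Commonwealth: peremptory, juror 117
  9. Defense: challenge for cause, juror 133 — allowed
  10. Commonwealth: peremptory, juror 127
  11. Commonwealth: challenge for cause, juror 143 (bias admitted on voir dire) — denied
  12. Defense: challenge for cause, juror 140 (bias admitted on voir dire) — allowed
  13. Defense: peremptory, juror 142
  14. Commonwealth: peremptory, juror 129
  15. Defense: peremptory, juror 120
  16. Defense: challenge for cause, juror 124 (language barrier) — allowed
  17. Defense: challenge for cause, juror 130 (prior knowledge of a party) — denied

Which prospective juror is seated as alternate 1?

Removed: #117, #119, #120, #121, #124, #125, #126, #127, #129, #132, #133, #135, #140, #142. (#130, #143 stay — for-cause denied.)
Filling seats in venire order through position 9: #115, #116, #118, #122, #123, #128, #130, #131, #134.
So alternate 1 is #134.

134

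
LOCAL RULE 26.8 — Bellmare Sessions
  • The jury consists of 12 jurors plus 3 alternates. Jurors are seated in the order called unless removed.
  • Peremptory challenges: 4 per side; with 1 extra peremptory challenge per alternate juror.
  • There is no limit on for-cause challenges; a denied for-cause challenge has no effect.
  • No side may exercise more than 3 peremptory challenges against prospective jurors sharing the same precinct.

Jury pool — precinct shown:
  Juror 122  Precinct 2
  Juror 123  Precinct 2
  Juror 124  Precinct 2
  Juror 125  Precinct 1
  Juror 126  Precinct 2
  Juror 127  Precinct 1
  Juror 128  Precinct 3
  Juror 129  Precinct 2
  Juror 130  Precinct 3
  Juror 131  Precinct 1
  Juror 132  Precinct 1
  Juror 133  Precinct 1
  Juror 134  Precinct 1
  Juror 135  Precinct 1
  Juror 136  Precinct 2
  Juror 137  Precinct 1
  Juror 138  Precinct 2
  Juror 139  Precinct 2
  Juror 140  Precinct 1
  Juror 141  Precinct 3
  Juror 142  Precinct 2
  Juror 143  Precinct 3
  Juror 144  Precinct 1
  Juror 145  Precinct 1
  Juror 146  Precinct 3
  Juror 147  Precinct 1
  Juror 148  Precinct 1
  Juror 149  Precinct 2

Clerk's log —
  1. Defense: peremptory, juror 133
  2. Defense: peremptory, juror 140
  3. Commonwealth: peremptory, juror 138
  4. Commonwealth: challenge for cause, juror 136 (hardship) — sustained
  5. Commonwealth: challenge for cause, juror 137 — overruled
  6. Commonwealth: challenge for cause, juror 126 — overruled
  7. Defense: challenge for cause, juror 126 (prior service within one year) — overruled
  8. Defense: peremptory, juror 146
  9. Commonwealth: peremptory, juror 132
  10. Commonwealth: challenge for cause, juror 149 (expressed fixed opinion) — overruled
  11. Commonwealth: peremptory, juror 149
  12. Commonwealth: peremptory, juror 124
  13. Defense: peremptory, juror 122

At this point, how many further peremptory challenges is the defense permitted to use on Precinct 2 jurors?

Defense peremptories so far: #133, #140, #146, #122 — 4 of 7 used, 3 left overall.
Against Precinct 2: #122 — 1 used; per-precinct cap 3 leaves 2.
Binding limit: min(3, 2) = 2.

2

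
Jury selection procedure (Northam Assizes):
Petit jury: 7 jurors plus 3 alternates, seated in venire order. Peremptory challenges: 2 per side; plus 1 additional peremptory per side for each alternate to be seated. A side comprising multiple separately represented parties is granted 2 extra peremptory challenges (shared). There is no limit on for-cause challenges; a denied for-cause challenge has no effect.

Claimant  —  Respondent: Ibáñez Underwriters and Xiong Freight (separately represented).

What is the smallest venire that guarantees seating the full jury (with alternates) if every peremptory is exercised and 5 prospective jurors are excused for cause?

27

Seats to fill: 7 + 3 alternates = 10.
Peremptories — Claimant: 2 + 1×3 = 5; Respondent: 2 + 1×3 + 2 = 7; total 12.
For-cause removals: 5.
Minimum venire: 10 + 12 + 5 = 27.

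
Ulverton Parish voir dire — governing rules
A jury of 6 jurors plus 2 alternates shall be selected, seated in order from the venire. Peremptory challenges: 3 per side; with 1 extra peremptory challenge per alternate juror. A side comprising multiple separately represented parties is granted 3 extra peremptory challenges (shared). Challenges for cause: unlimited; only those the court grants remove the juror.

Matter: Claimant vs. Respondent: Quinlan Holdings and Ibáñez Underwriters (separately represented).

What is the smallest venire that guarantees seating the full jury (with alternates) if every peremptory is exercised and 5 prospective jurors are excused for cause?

Seats to fill: 6 + 2 alternates = 8.
Peremptories — Claimant: 3 + 1×2 = 5; Respondent: 3 + 1×2 + 3 = 8; total 13.
For-cause removals: 5.
Minimum venire: 8 + 13 + 5 = 26.

26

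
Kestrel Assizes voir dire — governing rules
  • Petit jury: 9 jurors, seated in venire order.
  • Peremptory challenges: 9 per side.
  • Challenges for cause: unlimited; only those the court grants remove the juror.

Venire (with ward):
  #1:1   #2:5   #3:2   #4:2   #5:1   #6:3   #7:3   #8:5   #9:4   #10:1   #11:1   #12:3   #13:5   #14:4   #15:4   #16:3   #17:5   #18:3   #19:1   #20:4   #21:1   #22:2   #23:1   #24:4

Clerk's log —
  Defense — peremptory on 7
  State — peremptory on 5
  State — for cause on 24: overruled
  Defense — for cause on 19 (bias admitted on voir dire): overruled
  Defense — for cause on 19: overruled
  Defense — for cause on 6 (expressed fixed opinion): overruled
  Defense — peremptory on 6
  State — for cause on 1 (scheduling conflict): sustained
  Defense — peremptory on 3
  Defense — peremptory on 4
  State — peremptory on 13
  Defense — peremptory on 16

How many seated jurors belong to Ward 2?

0

Removed: #1, #3, #4, #5, #6, #7, #13, #16.
Seated jurors 1–9: #2, #8, #9, #10, #11, #12, #14, #15, #17.
None of those are in Ward 2 → 0.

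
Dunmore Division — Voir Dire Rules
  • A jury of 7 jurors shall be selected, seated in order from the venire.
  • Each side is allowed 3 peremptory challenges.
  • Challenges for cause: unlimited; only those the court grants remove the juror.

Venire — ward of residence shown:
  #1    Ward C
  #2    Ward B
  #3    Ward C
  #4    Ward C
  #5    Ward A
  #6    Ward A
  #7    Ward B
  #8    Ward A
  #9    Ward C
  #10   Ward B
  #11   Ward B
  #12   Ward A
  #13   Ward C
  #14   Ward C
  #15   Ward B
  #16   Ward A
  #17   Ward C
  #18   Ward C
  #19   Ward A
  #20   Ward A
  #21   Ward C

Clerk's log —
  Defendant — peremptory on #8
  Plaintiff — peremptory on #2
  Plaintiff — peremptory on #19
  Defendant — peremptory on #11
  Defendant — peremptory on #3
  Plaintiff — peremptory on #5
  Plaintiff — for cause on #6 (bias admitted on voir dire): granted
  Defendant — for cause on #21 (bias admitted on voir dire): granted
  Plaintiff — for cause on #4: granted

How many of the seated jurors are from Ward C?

Removed: #2, #3, #4, #5, #6, #8, #11, #19, #21.
Seated jurors 1–7: #1, #7, #9, #10, #12, #13, #14.
Of those, in Ward C: #1, #9, #13, #14 → 4.

4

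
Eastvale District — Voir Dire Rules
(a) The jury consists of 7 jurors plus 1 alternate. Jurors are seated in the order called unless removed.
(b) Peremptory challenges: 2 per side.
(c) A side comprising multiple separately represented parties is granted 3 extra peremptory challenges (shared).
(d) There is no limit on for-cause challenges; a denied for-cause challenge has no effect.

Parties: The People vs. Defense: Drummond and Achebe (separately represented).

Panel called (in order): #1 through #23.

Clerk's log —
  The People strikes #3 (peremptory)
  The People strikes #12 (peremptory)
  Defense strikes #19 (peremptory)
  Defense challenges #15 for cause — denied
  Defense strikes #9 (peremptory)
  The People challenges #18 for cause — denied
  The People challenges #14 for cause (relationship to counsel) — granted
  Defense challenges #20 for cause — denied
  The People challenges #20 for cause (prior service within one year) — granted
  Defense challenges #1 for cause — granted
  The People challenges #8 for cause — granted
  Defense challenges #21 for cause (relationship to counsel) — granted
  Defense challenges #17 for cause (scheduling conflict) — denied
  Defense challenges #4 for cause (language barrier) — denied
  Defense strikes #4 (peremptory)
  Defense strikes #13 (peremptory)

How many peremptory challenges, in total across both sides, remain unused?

1

The People allotment: 2. Defense allotment: 2 base + 3 multi-party = 5.
The People peremptories used: #3, #12 — 2 (for-cause on #18, #14, #20, #8 don't count).
Defense peremptories used: #19, #9, #4, #13 — 4 (for-cause on #15, #20, #1, #21, #17, #4 don't count).
Remaining: (2 − 2) + (5 − 4) = 1.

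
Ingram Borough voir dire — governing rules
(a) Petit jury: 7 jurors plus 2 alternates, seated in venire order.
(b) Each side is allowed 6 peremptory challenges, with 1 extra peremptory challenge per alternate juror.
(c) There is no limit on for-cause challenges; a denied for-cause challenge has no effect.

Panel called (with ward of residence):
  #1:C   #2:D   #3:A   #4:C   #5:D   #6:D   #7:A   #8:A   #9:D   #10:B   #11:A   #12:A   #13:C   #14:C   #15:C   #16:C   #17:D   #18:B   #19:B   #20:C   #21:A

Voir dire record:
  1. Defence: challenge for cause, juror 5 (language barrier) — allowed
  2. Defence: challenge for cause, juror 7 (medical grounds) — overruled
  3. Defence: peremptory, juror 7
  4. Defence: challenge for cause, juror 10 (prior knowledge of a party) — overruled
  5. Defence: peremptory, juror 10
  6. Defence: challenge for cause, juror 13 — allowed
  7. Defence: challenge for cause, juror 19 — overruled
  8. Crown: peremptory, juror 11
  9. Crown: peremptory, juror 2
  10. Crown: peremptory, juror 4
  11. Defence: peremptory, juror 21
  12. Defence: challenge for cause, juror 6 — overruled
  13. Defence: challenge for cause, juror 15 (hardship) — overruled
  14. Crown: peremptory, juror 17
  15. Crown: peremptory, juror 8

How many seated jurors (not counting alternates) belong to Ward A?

Removed: #2, #4, #5, #7, #8, #10, #11, #13, #17, #21.
Seated jurors 1–7: #1, #3, #6, #9, #12, #14, #15 (alternates #16, #18 not counted).
Of those, in Ward A: #3, #12 → 2.

2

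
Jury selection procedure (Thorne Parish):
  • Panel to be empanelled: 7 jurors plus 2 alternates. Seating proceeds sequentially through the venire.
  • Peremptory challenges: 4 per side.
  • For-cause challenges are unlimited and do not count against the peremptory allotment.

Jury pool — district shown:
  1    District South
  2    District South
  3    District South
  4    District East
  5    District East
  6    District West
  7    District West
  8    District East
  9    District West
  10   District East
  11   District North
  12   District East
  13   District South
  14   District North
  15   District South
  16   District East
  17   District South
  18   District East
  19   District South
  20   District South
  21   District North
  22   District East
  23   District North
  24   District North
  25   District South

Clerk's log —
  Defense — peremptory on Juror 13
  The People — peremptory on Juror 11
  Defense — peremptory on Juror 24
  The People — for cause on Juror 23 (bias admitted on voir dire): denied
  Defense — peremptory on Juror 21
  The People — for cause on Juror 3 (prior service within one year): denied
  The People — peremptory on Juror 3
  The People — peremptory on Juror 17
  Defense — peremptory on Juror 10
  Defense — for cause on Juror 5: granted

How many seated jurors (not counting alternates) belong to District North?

0

Removed: #3, #5, #10, #11, #13, #17, #21, #24.
Seated jurors 1–7: #1, #2, #4, #6, #7, #8, #9 (alternates #12, #14 not counted).
None of those are in District North → 0.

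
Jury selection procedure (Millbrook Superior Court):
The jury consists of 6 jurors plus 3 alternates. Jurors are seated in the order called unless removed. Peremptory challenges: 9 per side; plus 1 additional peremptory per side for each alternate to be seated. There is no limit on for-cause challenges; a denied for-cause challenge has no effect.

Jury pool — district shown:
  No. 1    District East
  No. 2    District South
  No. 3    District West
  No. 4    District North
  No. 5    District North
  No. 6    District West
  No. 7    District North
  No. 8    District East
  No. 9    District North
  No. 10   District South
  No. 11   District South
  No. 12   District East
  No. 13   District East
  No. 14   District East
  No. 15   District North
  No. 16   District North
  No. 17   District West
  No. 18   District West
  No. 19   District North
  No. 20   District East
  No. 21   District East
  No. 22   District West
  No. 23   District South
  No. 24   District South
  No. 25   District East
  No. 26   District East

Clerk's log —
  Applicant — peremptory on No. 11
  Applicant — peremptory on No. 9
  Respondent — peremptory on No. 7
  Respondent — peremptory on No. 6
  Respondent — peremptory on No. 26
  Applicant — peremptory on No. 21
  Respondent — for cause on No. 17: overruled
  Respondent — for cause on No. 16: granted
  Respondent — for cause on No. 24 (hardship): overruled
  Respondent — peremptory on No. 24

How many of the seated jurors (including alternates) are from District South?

2

Removed: #6, #7, #9, #11, #16, #21, #24, #26.
Seated (9 incl. alternates): #1, #2, #3, #4, #5, #8, #10, #12, #13.
Of those, in District South: #2, #10 → 2.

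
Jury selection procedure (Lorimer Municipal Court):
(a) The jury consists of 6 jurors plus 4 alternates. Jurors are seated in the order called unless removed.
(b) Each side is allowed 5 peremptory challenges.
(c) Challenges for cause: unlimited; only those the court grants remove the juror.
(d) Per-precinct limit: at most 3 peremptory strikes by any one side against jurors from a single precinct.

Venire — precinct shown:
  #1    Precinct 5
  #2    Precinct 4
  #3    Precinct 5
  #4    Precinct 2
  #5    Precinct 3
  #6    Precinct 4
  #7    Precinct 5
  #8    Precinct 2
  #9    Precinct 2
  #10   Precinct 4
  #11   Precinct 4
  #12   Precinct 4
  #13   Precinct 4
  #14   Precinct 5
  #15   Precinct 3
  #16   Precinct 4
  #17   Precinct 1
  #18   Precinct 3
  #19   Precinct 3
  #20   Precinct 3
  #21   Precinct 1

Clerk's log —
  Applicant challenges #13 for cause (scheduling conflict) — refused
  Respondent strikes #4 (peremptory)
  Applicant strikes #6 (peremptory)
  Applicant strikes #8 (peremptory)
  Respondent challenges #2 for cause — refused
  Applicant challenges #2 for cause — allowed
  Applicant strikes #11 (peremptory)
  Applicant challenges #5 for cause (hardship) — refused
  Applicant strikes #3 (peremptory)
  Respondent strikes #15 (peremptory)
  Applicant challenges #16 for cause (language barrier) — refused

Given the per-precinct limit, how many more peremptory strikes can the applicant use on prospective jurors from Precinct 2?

Applicant peremptories so far: #6, #8, #11, #3 — 4 of 5 used, 1 left overall.
Against Precinct 2: #8 — 1 used; per-precinct cap 3 leaves 2.
Binding limit: min(1, 2) = 1.

1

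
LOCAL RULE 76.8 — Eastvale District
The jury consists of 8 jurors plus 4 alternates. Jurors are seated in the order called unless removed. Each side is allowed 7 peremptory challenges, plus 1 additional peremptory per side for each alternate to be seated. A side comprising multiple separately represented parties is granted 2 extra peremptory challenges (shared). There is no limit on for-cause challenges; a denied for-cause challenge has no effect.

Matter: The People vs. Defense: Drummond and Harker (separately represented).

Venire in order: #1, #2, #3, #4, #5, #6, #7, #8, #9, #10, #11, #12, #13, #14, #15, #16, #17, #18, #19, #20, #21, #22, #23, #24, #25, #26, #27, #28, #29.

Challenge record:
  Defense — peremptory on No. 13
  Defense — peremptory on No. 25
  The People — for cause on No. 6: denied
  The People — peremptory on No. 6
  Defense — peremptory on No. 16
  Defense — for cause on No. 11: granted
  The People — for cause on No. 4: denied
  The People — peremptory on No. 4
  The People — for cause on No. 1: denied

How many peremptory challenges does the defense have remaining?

10

Defense allotment: 7 base + 1 × 4 alternates + 2 multi-party = 13.
Defense peremptories used: #13, #25, #16 — 3 (the for-cause on #11 doesn't count).
Remaining: 13 − 3 = 10.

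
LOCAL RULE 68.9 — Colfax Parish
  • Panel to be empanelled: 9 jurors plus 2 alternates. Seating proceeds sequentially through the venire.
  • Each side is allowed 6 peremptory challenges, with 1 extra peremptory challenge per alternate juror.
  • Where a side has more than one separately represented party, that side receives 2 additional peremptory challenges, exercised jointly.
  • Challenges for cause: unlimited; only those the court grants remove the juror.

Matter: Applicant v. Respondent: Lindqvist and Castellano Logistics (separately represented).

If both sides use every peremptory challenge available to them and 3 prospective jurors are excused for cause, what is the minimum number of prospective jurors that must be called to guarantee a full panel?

Seats to fill: 9 + 2 alternates = 11.
Peremptories — Applicant: 6 + 1×2 = 8; Respondent: 6 + 1×2 + 2 = 10; total 18.
For-cause removals: 3.
Minimum venire: 11 + 18 + 3 = 32.

32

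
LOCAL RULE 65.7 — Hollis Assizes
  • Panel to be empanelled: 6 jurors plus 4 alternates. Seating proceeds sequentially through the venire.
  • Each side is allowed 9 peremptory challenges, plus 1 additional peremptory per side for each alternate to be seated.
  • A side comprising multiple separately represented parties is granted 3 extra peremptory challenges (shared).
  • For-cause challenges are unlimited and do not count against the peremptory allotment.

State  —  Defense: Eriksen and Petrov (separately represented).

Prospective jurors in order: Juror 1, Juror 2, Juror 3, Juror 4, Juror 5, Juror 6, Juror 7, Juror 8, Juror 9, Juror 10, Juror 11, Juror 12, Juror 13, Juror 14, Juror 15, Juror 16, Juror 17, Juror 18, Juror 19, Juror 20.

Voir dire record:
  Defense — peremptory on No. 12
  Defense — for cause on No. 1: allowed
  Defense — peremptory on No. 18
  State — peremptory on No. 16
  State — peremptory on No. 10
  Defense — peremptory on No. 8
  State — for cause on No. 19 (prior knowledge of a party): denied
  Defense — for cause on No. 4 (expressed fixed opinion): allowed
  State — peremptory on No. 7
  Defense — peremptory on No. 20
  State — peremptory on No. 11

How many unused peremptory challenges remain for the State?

9

State allotment: 9 base + 1 × 4 alternates = 13.
State peremptories used: #16, #10, #7, #11 — 4 (the for-cause on #19 doesn't count).
Remaining: 13 − 4 = 9.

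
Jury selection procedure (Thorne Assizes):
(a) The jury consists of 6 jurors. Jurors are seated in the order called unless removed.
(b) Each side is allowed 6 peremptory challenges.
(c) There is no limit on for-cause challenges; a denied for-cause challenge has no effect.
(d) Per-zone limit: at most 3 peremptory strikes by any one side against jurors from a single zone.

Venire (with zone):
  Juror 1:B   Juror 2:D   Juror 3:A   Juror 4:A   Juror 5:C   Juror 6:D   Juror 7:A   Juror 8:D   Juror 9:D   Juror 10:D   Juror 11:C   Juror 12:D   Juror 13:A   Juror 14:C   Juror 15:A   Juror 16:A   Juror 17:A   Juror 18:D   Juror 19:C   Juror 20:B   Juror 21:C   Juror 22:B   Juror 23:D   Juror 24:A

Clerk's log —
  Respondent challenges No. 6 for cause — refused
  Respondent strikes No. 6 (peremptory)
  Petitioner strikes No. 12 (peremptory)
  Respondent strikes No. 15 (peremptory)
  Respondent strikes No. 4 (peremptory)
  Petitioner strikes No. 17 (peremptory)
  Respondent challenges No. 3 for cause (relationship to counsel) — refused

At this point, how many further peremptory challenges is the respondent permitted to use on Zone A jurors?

1

Respondent peremptories so far: #6, #15, #4 — 3 of 6 used, 3 left overall.
Against Zone A: #15, #4 — 2 used; per-zone cap 3 leaves 1.
Binding limit: min(3, 1) = 1.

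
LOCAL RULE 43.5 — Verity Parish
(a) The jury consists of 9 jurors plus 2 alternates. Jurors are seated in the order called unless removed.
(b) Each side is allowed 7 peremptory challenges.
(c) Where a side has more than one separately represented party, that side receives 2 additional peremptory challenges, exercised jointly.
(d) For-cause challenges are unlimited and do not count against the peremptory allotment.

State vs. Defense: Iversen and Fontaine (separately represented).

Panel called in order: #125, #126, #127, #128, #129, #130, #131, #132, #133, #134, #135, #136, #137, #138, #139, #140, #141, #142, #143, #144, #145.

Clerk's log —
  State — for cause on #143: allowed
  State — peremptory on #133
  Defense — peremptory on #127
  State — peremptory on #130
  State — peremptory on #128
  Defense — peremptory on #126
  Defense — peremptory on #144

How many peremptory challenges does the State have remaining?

State allotment: 7.
State peremptories used: #133, #130, #128 — 3 (the for-cause on #143 doesn't count).
Remaining: 7 − 3 = 4.

4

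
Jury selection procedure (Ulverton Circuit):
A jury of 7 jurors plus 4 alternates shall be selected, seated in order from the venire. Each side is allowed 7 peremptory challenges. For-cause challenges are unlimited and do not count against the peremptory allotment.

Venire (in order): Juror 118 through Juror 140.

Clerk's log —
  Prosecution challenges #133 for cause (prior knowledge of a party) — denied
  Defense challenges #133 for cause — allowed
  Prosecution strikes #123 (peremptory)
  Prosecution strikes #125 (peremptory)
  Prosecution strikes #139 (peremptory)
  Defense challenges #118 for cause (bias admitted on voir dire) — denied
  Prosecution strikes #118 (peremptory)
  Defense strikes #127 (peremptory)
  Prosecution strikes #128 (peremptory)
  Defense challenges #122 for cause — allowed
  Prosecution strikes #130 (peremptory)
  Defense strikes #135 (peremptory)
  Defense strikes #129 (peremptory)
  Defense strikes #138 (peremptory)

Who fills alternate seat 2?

136

Removed: #118, #122, #123, #125, #127, #128, #129, #130, #133, #135, #138, #139.
Filling seats in venire order through position 9: #119, #120, #121, #124, #126, #131, #132, #134, #136.
So alternate 2 is #136.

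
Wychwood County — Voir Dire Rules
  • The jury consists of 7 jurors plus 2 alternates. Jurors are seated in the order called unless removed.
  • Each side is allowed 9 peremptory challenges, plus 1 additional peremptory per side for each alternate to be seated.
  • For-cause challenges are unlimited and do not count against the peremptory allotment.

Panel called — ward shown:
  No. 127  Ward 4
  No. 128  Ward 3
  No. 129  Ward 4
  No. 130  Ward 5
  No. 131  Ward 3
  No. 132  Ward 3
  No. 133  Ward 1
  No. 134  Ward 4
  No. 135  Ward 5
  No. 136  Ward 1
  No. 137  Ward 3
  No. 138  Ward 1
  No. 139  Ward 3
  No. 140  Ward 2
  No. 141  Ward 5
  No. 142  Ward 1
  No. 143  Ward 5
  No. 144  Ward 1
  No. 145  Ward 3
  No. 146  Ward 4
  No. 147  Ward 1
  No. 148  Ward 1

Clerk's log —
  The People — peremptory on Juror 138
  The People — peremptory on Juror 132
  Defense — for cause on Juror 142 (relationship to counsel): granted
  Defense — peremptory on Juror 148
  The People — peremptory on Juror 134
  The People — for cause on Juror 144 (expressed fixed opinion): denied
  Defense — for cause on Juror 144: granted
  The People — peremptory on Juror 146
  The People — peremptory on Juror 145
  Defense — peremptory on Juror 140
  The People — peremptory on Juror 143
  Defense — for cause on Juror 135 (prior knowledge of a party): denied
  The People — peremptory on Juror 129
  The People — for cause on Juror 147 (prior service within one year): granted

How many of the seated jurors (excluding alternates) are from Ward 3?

2

Removed: #129, #132, #134, #138, #140, #142, #143, #144, #145, #146, #147, #148.
Seated jurors 1–7: #127, #128, #130, #131, #133, #135, #136 (alternates #137, #139 not counted).
Of those, in Ward 3: #128, #131 → 2.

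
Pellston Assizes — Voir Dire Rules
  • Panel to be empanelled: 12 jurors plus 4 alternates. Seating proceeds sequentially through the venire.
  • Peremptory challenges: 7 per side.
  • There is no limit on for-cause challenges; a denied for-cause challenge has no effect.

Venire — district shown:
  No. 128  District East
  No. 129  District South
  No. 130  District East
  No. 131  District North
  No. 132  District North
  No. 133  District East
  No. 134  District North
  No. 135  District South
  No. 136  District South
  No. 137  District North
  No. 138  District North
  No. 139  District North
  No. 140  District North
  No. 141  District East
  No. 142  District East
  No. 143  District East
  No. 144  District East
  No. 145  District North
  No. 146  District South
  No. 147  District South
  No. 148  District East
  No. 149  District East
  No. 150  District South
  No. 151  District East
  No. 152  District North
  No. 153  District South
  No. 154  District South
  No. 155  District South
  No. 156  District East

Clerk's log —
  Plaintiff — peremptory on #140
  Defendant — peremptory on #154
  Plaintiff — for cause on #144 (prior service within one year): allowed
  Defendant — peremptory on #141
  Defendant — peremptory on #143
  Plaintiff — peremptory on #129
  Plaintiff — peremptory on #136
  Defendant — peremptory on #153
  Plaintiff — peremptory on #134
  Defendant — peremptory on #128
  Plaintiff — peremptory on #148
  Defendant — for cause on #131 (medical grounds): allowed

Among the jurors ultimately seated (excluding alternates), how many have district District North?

Removed: #128, #129, #131, #134, #136, #140, #141, #143, #144, #148, #153, #154.
Seated jurors 1–12: #130, #132, #133, #135, #137, #138, #139, #142, #145, #146, #147, #149 (alternates #150, #151, #152, #155 not counted).
Of those, in District North: #132, #137, #138, #139, #145 → 5.

5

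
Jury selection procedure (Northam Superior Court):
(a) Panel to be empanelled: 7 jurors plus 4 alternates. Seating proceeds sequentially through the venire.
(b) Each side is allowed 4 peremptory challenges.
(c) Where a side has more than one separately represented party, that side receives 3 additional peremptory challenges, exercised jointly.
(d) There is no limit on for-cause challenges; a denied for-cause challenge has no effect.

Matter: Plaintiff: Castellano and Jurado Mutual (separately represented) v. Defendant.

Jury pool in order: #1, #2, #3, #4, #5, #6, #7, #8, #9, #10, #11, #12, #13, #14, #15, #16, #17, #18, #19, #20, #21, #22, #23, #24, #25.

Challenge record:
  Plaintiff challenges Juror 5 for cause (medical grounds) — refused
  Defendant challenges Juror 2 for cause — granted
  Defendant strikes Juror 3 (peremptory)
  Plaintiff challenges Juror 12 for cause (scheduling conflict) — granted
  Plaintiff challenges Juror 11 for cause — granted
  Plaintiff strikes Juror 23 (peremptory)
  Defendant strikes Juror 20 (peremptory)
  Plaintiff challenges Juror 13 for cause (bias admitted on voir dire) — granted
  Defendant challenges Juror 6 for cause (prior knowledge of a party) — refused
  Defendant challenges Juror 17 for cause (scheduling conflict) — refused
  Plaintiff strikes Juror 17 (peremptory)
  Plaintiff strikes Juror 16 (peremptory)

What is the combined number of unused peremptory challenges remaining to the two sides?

Plaintiff allotment: 4 base + 3 multi-party = 7. Defendant allotment: 4.
Plaintiff peremptories used: #23, #17, #16 — 3 (for-cause on #5, #12, #11, #13 don't count).
Defendant peremptories used: #3, #20 — 2 (for-cause on #2, #6, #17 don't count).
Remaining: (7 − 3) + (4 − 2) = 6.

6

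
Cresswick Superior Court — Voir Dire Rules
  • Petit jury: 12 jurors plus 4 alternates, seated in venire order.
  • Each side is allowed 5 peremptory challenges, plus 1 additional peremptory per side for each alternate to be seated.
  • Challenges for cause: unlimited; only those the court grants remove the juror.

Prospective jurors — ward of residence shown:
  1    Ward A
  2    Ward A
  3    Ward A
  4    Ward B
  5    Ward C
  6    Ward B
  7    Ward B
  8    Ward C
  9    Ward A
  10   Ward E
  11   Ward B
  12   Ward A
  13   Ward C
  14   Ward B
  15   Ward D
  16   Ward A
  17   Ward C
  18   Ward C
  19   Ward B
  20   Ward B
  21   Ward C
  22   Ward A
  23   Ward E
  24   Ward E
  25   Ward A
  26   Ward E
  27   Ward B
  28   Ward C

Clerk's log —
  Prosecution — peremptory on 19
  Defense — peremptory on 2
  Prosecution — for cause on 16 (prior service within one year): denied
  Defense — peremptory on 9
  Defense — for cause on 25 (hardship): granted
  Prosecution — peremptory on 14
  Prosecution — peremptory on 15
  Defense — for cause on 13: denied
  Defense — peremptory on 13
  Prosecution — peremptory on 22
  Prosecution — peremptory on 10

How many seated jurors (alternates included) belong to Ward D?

0

Removed: #2, #9, #10, #13, #14, #15, #19, #22, #25.
Seated (16 incl. alternates): #1, #3, #4, #5, #6, #7, #8, #11, #12, #16, #17, #18, #20, #21, #23, #24.
None of those are in Ward D → 0.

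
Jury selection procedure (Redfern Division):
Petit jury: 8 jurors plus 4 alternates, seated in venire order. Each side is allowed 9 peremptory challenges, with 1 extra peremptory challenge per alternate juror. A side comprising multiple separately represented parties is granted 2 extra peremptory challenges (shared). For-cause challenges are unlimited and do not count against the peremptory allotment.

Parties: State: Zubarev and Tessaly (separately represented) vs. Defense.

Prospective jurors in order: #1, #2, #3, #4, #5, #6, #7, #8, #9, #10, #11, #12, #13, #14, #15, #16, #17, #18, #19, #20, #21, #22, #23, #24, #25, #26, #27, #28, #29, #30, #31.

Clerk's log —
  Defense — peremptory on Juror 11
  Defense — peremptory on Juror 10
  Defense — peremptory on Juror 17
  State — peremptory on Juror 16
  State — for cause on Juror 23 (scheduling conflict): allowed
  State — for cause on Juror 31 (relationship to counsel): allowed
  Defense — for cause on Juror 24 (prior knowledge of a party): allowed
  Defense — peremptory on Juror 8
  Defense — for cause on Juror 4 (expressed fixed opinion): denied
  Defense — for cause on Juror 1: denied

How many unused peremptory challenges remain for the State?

14

State allotment: 9 base + 1 × 4 alternates + 2 multi-party = 15.
State peremptories used: #16 — 1 (for-cause on #23, #31 don't count).
Remaining: 15 − 1 = 14.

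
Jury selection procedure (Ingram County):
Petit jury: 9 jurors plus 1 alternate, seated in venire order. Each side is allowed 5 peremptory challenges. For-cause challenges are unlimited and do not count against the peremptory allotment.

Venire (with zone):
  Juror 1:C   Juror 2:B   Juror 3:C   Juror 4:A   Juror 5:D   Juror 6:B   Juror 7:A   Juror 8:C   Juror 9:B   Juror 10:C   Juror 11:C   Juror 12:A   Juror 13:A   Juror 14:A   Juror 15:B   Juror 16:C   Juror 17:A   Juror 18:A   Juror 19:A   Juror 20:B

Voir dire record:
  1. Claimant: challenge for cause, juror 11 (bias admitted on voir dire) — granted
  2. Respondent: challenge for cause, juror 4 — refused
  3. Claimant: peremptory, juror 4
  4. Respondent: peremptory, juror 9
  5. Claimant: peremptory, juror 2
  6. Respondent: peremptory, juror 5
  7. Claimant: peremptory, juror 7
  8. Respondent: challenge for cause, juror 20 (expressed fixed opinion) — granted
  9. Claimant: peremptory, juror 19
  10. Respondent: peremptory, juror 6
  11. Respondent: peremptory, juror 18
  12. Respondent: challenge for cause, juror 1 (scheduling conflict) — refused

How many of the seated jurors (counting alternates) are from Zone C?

Removed: #2, #4, #5, #6, #7, #9, #11, #18, #19, #20.
Seated (10 incl. alternates): #1, #3, #8, #10, #12, #13, #14, #15, #16, #17.
Of those, in Zone C: #1, #3, #8, #10, #16 → 5.

5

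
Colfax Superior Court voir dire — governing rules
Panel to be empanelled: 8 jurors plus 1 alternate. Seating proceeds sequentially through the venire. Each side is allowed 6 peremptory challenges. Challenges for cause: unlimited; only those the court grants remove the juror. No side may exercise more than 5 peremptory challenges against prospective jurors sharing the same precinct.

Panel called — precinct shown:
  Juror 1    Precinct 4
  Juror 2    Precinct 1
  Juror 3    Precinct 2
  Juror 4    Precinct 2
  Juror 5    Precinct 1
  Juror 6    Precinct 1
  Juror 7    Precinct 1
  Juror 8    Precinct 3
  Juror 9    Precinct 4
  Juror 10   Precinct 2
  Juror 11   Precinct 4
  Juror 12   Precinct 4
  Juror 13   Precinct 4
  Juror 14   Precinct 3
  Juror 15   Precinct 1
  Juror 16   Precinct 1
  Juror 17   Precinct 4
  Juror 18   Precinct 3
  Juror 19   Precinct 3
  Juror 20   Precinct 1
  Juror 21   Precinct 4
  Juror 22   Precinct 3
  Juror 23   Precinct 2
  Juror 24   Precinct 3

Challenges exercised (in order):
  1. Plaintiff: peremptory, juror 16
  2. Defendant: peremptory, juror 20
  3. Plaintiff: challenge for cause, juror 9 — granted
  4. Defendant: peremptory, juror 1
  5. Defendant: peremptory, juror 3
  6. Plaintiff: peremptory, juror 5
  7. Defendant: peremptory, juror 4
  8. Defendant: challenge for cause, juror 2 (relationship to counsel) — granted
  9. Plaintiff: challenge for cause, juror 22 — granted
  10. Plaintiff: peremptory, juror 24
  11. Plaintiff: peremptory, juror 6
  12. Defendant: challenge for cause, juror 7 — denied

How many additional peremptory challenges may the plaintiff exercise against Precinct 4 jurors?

2

Plaintiff peremptories so far: #16, #5, #24, #6 — 4 of 6 used, 2 left overall.
Against Precinct 4: none yet — per-precinct cap 5 leaves 5.
Binding limit: min(2, 5) = 2.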